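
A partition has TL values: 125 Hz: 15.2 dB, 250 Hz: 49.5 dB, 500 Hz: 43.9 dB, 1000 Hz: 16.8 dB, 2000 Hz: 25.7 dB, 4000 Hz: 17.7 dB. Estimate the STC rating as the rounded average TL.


Given TL values at each frequency:
  125 Hz: 15.2 dB
  250 Hz: 49.5 dB
  500 Hz: 43.9 dB
  1000 Hz: 16.8 dB
  2000 Hz: 25.7 dB
  4000 Hz: 17.7 dB
Formula: STC ~ round(average of TL values)
Sum = 15.2 + 49.5 + 43.9 + 16.8 + 25.7 + 17.7 = 168.8
Average = 168.8 / 6 = 28.13
Rounded: 28

28


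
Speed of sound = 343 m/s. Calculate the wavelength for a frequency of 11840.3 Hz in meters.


Given values:
  c = 343 m/s, f = 11840.3 Hz
Formula: lambda = c / f
lambda = 343 / 11840.3
lambda = 0.029

0.029 m


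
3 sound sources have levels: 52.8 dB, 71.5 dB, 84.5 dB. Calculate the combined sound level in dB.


Formula: L_total = 10 * log10( sum(10^(Li/10)) )
  Source 1: 10^(52.8/10) = 190546.0718
  Source 2: 10^(71.5/10) = 14125375.4462
  Source 3: 10^(84.5/10) = 281838293.1264
Sum of linear values = 296154214.6444
L_total = 10 * log10(296154214.6444) = 84.72

84.72 dB


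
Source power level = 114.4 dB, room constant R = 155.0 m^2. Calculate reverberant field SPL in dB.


Given values:
  Lw = 114.4 dB, R = 155.0 m^2
Formula: SPL = Lw + 10 * log10(4 / R)
Compute 4 / R = 4 / 155.0 = 0.025806
Compute 10 * log10(0.025806) = -15.8828
SPL = 114.4 + (-15.8828) = 98.52

98.52 dB


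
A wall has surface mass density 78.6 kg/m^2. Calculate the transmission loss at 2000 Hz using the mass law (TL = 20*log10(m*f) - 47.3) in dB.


Given values:
  m = 78.6 kg/m^2, f = 2000 Hz
Formula: TL = 20 * log10(m * f) - 47.3
Compute m * f = 78.6 * 2000 = 157200.0
Compute log10(157200.0) = 5.196453
Compute 20 * 5.196453 = 103.9291
TL = 103.9291 - 47.3 = 56.63

56.63 dB


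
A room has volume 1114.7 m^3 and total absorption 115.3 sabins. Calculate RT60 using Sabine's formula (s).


Given values:
  V = 1114.7 m^3
  A = 115.3 sabins
Formula: RT60 = 0.161 * V / A
Numerator: 0.161 * 1114.7 = 179.4667
RT60 = 179.4667 / 115.3 = 1.557

1.557 s


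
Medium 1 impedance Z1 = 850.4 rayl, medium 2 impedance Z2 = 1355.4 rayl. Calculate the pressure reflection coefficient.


Given values:
  Z1 = 850.4 rayl, Z2 = 1355.4 rayl
Formula: R = (Z2 - Z1) / (Z2 + Z1)
Numerator: Z2 - Z1 = 1355.4 - 850.4 = 505.0
Denominator: Z2 + Z1 = 1355.4 + 850.4 = 2205.8
R = 505.0 / 2205.8 = 0.2289

0.2289


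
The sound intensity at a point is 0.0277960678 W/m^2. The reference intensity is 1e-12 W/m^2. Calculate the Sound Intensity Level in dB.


Given values:
  I = 0.0277960678 W/m^2
  I_ref = 1e-12 W/m^2
Formula: SIL = 10 * log10(I / I_ref)
Compute ratio: I / I_ref = 27796067800
Compute log10: log10(27796067800) = 10.443983
Multiply: SIL = 10 * 10.443983 = 104.44

104.44 dB


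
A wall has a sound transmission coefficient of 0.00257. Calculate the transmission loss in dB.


Given values:
  tau = 0.00257
Formula: TL = 10 * log10(1 / tau)
Compute 1 / tau = 1 / 0.00257 = 389.1051
Compute log10(389.1051) = 2.590067
TL = 10 * 2.590067 = 25.9

25.9 dB


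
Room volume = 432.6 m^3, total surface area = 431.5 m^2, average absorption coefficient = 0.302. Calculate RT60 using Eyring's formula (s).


Given values:
  V = 432.6 m^3, S = 431.5 m^2, alpha = 0.302
Formula: RT60 = 0.161 * V / (-S * ln(1 - alpha))
Compute ln(1 - 0.302) = ln(0.698) = -0.359536
Denominator: -431.5 * -0.359536 = 155.1398
Numerator: 0.161 * 432.6 = 69.6486
RT60 = 69.6486 / 155.1398 = 0.449

0.449 s


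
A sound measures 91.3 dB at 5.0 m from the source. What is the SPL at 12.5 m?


Given values:
  SPL1 = 91.3 dB, r1 = 5.0 m, r2 = 12.5 m
Formula: SPL2 = SPL1 - 20 * log10(r2 / r1)
Compute ratio: r2 / r1 = 12.5 / 5.0 = 2.5
Compute log10: log10(2.5) = 0.39794
Compute drop: 20 * 0.39794 = 7.9588
SPL2 = 91.3 - 7.9588 = 83.34

83.34 dB


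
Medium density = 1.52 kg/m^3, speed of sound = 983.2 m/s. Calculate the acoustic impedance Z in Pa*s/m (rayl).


Given values:
  rho = 1.52 kg/m^3
  c = 983.2 m/s
Formula: Z = rho * c
Z = 1.52 * 983.2
Z = 1494.46

1494.46 rayl


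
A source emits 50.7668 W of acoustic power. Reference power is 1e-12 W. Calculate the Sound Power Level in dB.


Given values:
  W = 50.7668 W
  W_ref = 1e-12 W
Formula: SWL = 10 * log10(W / W_ref)
Compute ratio: W / W_ref = 50766800000000
Compute log10: log10(50766800000000) = 13.70558
Multiply: SWL = 10 * 13.70558 = 137.06

137.06 dB


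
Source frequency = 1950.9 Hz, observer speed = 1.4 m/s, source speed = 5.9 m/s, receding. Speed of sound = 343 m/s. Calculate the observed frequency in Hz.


Given values:
  f_s = 1950.9 Hz, v_o = 1.4 m/s, v_s = 5.9 m/s
  Direction: receding
Formula: f_o = f_s * (c - v_o) / (c + v_s)
Numerator: c - v_o = 343 - 1.4 = 341.6
Denominator: c + v_s = 343 + 5.9 = 348.9
f_o = 1950.9 * 341.6 / 348.9 = 1910.08

1910.08 Hz


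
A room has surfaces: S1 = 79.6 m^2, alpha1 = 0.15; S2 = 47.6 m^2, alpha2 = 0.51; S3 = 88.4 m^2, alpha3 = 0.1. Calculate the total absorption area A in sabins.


Given surfaces:
  Surface 1: 79.6 * 0.15 = 11.94
  Surface 2: 47.6 * 0.51 = 24.276
  Surface 3: 88.4 * 0.1 = 8.84
Formula: A = sum(Si * alpha_i)
A = 11.94 + 24.276 + 8.84
A = 45.06

45.06 sabins


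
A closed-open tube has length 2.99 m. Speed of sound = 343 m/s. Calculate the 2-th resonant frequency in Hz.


Given values:
  Tube type: closed-open, L = 2.99 m, c = 343 m/s, n = 2
Formula: f_n = (2n - 1) * c / (4 * L)
Compute 2n - 1 = 2*2 - 1 = 3
Compute 4 * L = 4 * 2.99 = 11.96
f = 3 * 343 / 11.96
f = 86.04

86.04 Hz


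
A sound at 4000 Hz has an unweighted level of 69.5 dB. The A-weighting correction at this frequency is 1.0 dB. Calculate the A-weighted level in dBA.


Given values:
  SPL = 69.5 dB
  A-weighting at 4000 Hz = 1.0 dB
Formula: L_A = SPL + A_weight
L_A = 69.5 + (1.0)
L_A = 70.5

70.5 dBA


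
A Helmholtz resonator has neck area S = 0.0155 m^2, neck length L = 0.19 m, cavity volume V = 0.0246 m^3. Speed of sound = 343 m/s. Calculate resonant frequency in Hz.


Given values:
  S = 0.0155 m^2, L = 0.19 m, V = 0.0246 m^3, c = 343 m/s
Formula: f = (c / (2*pi)) * sqrt(S / (V * L))
Compute V * L = 0.0246 * 0.19 = 0.004674
Compute S / (V * L) = 0.0155 / 0.004674 = 3.3162
Compute sqrt(3.3162) = 1.821044
Compute c / (2*pi) = 343 / 6.283185 = 54.590148
f = 54.590148 * 1.821044 = 99.41

99.41 Hz


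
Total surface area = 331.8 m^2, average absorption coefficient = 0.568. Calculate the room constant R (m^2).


Given values:
  S = 331.8 m^2, alpha = 0.568
Formula: R = S * alpha / (1 - alpha)
Numerator: 331.8 * 0.568 = 188.4624
Denominator: 1 - 0.568 = 0.432
R = 188.4624 / 0.432 = 436.26

436.26 m^2


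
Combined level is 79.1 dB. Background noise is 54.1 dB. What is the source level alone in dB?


Given values:
  L_total = 79.1 dB, L_bg = 54.1 dB
Formula: L_source = 10 * log10(10^(L_total/10) - 10^(L_bg/10))
Convert to linear:
  10^(79.1/10) = 81283051.6164
  10^(54.1/10) = 257039.5783
Difference: 81283051.6164 - 257039.5783 = 81026012.0381
L_source = 10 * log10(81026012.0381) = 79.09

79.09 dB


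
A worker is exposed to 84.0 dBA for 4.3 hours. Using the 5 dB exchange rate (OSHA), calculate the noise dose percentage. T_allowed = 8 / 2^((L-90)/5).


Given values:
  L = 84.0 dBA, T = 4.3 hours
Formula: T_allowed = 8 / 2^((L - 90) / 5)
Compute exponent: (84.0 - 90) / 5 = -1.2
Compute 2^(-1.2) = 0.435275
T_allowed = 8 / 0.435275 = 18.379186 hours
Dose = (T / T_allowed) * 100
Dose = (4.3 / 18.379186) * 100 = 23.4

23.4 %


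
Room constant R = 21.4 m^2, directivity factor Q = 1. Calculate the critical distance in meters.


Given values:
  R = 21.4 m^2, Q = 1
Formula: d_c = 0.141 * sqrt(Q * R)
Compute Q * R = 1 * 21.4 = 21.4
Compute sqrt(21.4) = 4.626
d_c = 0.141 * 4.626 = 0.652

0.652 m


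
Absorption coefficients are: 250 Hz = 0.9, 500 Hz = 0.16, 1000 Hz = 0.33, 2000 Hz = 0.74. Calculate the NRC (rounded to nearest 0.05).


Given values:
  a_250 = 0.9, a_500 = 0.16
  a_1000 = 0.33, a_2000 = 0.74
Formula: NRC = (a250 + a500 + a1000 + a2000) / 4
Sum = 0.9 + 0.16 + 0.33 + 0.74 = 2.13
NRC = 2.13 / 4 = 0.5325
Rounded to nearest 0.05: 0.55

0.55


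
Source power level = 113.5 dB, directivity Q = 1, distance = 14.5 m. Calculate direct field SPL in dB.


Given values:
  Lw = 113.5 dB, Q = 1, r = 14.5 m
Formula: SPL = Lw + 10 * log10(Q / (4 * pi * r^2))
Compute 4 * pi * r^2 = 4 * pi * 14.5^2 = 2642.0794
Compute Q / denom = 1 / 2642.0794 = 0.00037849
Compute 10 * log10(0.00037849) = -34.2195
SPL = 113.5 + (-34.2195) = 79.28

79.28 dB


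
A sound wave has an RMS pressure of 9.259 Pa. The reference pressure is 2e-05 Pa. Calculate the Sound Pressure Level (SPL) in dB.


Given values:
  p = 9.259 Pa
  p_ref = 2e-05 Pa
Formula: SPL = 20 * log10(p / p_ref)
Compute ratio: p / p_ref = 9.259 / 2e-05 = 462950
Compute log10: log10(462950) = 5.665534
Multiply: SPL = 20 * 5.665534 = 113.31

113.31 dB


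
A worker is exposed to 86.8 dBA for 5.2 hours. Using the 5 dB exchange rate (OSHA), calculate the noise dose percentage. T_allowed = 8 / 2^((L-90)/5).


Given values:
  L = 86.8 dBA, T = 5.2 hours
Formula: T_allowed = 8 / 2^((L - 90) / 5)
Compute exponent: (86.8 - 90) / 5 = -0.64
Compute 2^(-0.64) = 0.641713
T_allowed = 8 / 0.641713 = 12.466632 hours
Dose = (T / T_allowed) * 100
Dose = (5.2 / 12.466632) * 100 = 41.71

41.71 %


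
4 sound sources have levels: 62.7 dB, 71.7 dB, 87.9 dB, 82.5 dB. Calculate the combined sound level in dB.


Formula: L_total = 10 * log10( sum(10^(Li/10)) )
  Source 1: 10^(62.7/10) = 1862087.1367
  Source 2: 10^(71.7/10) = 14791083.8817
  Source 3: 10^(87.9/10) = 616595001.8615
  Source 4: 10^(82.5/10) = 177827941.0039
Sum of linear values = 811076113.8838
L_total = 10 * log10(811076113.8838) = 89.09

89.09 dB


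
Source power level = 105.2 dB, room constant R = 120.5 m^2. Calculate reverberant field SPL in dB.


Given values:
  Lw = 105.2 dB, R = 120.5 m^2
Formula: SPL = Lw + 10 * log10(4 / R)
Compute 4 / R = 4 / 120.5 = 0.033195
Compute 10 * log10(0.033195) = -14.7893
SPL = 105.2 + (-14.7893) = 90.41

90.41 dB


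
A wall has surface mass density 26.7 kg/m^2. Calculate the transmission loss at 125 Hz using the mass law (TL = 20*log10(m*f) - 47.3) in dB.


Given values:
  m = 26.7 kg/m^2, f = 125 Hz
Formula: TL = 20 * log10(m * f) - 47.3
Compute m * f = 26.7 * 125 = 3337.5
Compute log10(3337.5) = 3.523421
Compute 20 * 3.523421 = 70.4684
TL = 70.4684 - 47.3 = 23.17

23.17 dB


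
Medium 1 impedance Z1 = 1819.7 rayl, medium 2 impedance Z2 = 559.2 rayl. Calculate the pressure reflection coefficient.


Given values:
  Z1 = 1819.7 rayl, Z2 = 559.2 rayl
Formula: R = (Z2 - Z1) / (Z2 + Z1)
Numerator: Z2 - Z1 = 559.2 - 1819.7 = -1260.5
Denominator: Z2 + Z1 = 559.2 + 1819.7 = 2378.9
R = -1260.5 / 2378.9 = -0.5299

-0.5299


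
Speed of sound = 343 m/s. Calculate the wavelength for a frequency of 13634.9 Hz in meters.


Given values:
  c = 343 m/s, f = 13634.9 Hz
Formula: lambda = c / f
lambda = 343 / 13634.9
lambda = 0.0252

0.0252 m


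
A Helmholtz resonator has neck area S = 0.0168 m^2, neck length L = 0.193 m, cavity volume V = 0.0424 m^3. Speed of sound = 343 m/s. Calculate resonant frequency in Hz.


Given values:
  S = 0.0168 m^2, L = 0.193 m, V = 0.0424 m^3, c = 343 m/s
Formula: f = (c / (2*pi)) * sqrt(S / (V * L))
Compute V * L = 0.0424 * 0.193 = 0.0081832
Compute S / (V * L) = 0.0168 / 0.0081832 = 2.053
Compute sqrt(2.053) = 1.432829
Compute c / (2*pi) = 343 / 6.283185 = 54.590148
f = 54.590148 * 1.432829 = 78.22

78.22 Hz


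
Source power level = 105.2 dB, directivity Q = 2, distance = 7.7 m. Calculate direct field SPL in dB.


Given values:
  Lw = 105.2 dB, Q = 2, r = 7.7 m
Formula: SPL = Lw + 10 * log10(Q / (4 * pi * r^2))
Compute 4 * pi * r^2 = 4 * pi * 7.7^2 = 745.0601
Compute Q / denom = 2 / 745.0601 = 0.00268435
Compute 10 * log10(0.00268435) = -25.7116
SPL = 105.2 + (-25.7116) = 79.49

79.49 dB


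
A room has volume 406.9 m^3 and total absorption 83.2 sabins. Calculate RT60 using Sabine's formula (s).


Given values:
  V = 406.9 m^3
  A = 83.2 sabins
Formula: RT60 = 0.161 * V / A
Numerator: 0.161 * 406.9 = 65.5109
RT60 = 65.5109 / 83.2 = 0.787

0.787 s


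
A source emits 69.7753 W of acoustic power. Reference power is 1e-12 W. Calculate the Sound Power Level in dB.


Given values:
  W = 69.7753 W
  W_ref = 1e-12 W
Formula: SWL = 10 * log10(W / W_ref)
Compute ratio: W / W_ref = 69775300000000
Compute log10: log10(69775300000000) = 13.843702
Multiply: SWL = 10 * 13.843702 = 138.44

138.44 dB


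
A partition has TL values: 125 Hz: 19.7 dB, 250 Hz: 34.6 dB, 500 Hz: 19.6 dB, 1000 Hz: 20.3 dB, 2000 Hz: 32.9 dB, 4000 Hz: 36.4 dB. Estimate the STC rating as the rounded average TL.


Given TL values at each frequency:
  125 Hz: 19.7 dB
  250 Hz: 34.6 dB
  500 Hz: 19.6 dB
  1000 Hz: 20.3 dB
  2000 Hz: 32.9 dB
  4000 Hz: 36.4 dB
Formula: STC ~ round(average of TL values)
Sum = 19.7 + 34.6 + 19.6 + 20.3 + 32.9 + 36.4 = 163.5
Average = 163.5 / 6 = 27.25
Rounded: 27

27


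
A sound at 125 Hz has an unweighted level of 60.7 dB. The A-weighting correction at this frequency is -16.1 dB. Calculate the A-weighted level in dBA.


Given values:
  SPL = 60.7 dB
  A-weighting at 125 Hz = -16.1 dB
Formula: L_A = SPL + A_weight
L_A = 60.7 + (-16.1)
L_A = 44.6

44.6 dBA


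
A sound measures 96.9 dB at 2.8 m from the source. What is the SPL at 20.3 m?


Given values:
  SPL1 = 96.9 dB, r1 = 2.8 m, r2 = 20.3 m
Formula: SPL2 = SPL1 - 20 * log10(r2 / r1)
Compute ratio: r2 / r1 = 20.3 / 2.8 = 7.25
Compute log10: log10(7.25) = 0.860338
Compute drop: 20 * 0.860338 = 17.2068
SPL2 = 96.9 - 17.2068 = 79.69

79.69 dB


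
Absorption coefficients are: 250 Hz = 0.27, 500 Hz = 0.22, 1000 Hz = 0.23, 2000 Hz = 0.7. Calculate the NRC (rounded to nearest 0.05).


Given values:
  a_250 = 0.27, a_500 = 0.22
  a_1000 = 0.23, a_2000 = 0.7
Formula: NRC = (a250 + a500 + a1000 + a2000) / 4
Sum = 0.27 + 0.22 + 0.23 + 0.7 = 1.42
NRC = 1.42 / 4 = 0.355
Rounded to nearest 0.05: 0.35

0.35


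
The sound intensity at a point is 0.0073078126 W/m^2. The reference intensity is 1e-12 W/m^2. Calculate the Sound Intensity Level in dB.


Given values:
  I = 0.0073078126 W/m^2
  I_ref = 1e-12 W/m^2
Formula: SIL = 10 * log10(I / I_ref)
Compute ratio: I / I_ref = 7307812600
Compute log10: log10(7307812600) = 9.863787
Multiply: SIL = 10 * 9.863787 = 98.64

98.64 dB


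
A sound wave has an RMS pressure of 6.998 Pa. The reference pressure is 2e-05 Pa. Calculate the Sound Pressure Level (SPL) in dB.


Given values:
  p = 6.998 Pa
  p_ref = 2e-05 Pa
Formula: SPL = 20 * log10(p / p_ref)
Compute ratio: p / p_ref = 6.998 / 2e-05 = 349900
Compute log10: log10(349900) = 5.543944
Multiply: SPL = 20 * 5.543944 = 110.88

110.88 dB


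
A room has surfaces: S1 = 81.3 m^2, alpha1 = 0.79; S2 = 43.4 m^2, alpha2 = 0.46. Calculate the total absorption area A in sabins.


Given surfaces:
  Surface 1: 81.3 * 0.79 = 64.227
  Surface 2: 43.4 * 0.46 = 19.964
Formula: A = sum(Si * alpha_i)
A = 64.227 + 19.964
A = 84.19

84.19 sabins


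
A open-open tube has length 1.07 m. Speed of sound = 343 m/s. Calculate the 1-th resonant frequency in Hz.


Given values:
  Tube type: open-open, L = 1.07 m, c = 343 m/s, n = 1
Formula: f_n = n * c / (2 * L)
Compute 2 * L = 2 * 1.07 = 2.14
f = 1 * 343 / 2.14
f = 160.28

160.28 Hz


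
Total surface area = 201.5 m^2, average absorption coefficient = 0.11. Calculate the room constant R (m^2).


Given values:
  S = 201.5 m^2, alpha = 0.11
Formula: R = S * alpha / (1 - alpha)
Numerator: 201.5 * 0.11 = 22.165
Denominator: 1 - 0.11 = 0.89
R = 22.165 / 0.89 = 24.9

24.9 m^2


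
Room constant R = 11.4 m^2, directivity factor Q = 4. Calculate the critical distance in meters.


Given values:
  R = 11.4 m^2, Q = 4
Formula: d_c = 0.141 * sqrt(Q * R)
Compute Q * R = 4 * 11.4 = 45.6
Compute sqrt(45.6) = 6.7528
d_c = 0.141 * 6.7528 = 0.952

0.952 m


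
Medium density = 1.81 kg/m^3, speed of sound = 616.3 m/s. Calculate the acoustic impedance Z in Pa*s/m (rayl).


Given values:
  rho = 1.81 kg/m^3
  c = 616.3 m/s
Formula: Z = rho * c
Z = 1.81 * 616.3
Z = 1115.5

1115.5 rayl


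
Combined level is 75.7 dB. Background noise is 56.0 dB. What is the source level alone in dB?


Given values:
  L_total = 75.7 dB, L_bg = 56.0 dB
Formula: L_source = 10 * log10(10^(L_total/10) - 10^(L_bg/10))
Convert to linear:
  10^(75.7/10) = 37153522.9097
  10^(56.0/10) = 398107.1706
Difference: 37153522.9097 - 398107.1706 = 36755415.7391
L_source = 10 * log10(36755415.7391) = 75.65

75.65 dB


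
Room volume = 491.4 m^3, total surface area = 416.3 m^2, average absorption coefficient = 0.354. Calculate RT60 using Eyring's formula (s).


Given values:
  V = 491.4 m^3, S = 416.3 m^2, alpha = 0.354
Formula: RT60 = 0.161 * V / (-S * ln(1 - alpha))
Compute ln(1 - 0.354) = ln(0.646) = -0.436956
Denominator: -416.3 * -0.436956 = 181.9048
Numerator: 0.161 * 491.4 = 79.1154
RT60 = 79.1154 / 181.9048 = 0.435

0.435 s


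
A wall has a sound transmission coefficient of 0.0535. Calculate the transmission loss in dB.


Given values:
  tau = 0.0535
Formula: TL = 10 * log10(1 / tau)
Compute 1 / tau = 1 / 0.0535 = 18.6916
Compute log10(18.6916) = 1.271646
TL = 10 * 1.271646 = 12.72

12.72 dB


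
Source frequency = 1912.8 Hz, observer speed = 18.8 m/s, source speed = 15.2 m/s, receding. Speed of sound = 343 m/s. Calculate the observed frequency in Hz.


Given values:
  f_s = 1912.8 Hz, v_o = 18.8 m/s, v_s = 15.2 m/s
  Direction: receding
Formula: f_o = f_s * (c - v_o) / (c + v_s)
Numerator: c - v_o = 343 - 18.8 = 324.2
Denominator: c + v_s = 343 + 15.2 = 358.2
f_o = 1912.8 * 324.2 / 358.2 = 1731.24

1731.24 Hz


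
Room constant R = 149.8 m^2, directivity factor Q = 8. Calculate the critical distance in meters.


Given values:
  R = 149.8 m^2, Q = 8
Formula: d_c = 0.141 * sqrt(Q * R)
Compute Q * R = 8 * 149.8 = 1198.4
Compute sqrt(1198.4) = 34.6179
d_c = 0.141 * 34.6179 = 4.881

4.881 m


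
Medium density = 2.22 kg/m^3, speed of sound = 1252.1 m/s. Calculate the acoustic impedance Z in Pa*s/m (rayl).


Given values:
  rho = 2.22 kg/m^3
  c = 1252.1 m/s
Formula: Z = rho * c
Z = 2.22 * 1252.1
Z = 2779.66

2779.66 rayl


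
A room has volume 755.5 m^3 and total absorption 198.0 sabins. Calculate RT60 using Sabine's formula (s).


Given values:
  V = 755.5 m^3
  A = 198.0 sabins
Formula: RT60 = 0.161 * V / A
Numerator: 0.161 * 755.5 = 121.6355
RT60 = 121.6355 / 198.0 = 0.614

0.614 s


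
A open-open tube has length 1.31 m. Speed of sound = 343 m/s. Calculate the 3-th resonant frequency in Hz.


Given values:
  Tube type: open-open, L = 1.31 m, c = 343 m/s, n = 3
Formula: f_n = n * c / (2 * L)
Compute 2 * L = 2 * 1.31 = 2.62
f = 3 * 343 / 2.62
f = 392.75

392.75 Hz


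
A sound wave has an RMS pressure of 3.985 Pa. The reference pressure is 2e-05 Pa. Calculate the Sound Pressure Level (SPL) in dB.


Given values:
  p = 3.985 Pa
  p_ref = 2e-05 Pa
Formula: SPL = 20 * log10(p / p_ref)
Compute ratio: p / p_ref = 3.985 / 2e-05 = 199250
Compute log10: log10(199250) = 5.299398
Multiply: SPL = 20 * 5.299398 = 105.99

105.99 dB


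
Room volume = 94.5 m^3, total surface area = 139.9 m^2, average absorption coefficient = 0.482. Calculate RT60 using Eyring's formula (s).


Given values:
  V = 94.5 m^3, S = 139.9 m^2, alpha = 0.482
Formula: RT60 = 0.161 * V / (-S * ln(1 - alpha))
Compute ln(1 - 0.482) = ln(0.518) = -0.65778
Denominator: -139.9 * -0.65778 = 92.0234
Numerator: 0.161 * 94.5 = 15.2145
RT60 = 15.2145 / 92.0234 = 0.165

0.165 s


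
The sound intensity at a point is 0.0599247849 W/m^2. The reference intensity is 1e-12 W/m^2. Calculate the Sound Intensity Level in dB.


Given values:
  I = 0.0599247849 W/m^2
  I_ref = 1e-12 W/m^2
Formula: SIL = 10 * log10(I / I_ref)
Compute ratio: I / I_ref = 59924784900
Compute log10: log10(59924784900) = 10.777606
Multiply: SIL = 10 * 10.777606 = 107.78

107.78 dB


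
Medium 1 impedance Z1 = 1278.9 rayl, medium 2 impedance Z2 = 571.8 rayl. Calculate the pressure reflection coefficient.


Given values:
  Z1 = 1278.9 rayl, Z2 = 571.8 rayl
Formula: R = (Z2 - Z1) / (Z2 + Z1)
Numerator: Z2 - Z1 = 571.8 - 1278.9 = -707.1
Denominator: Z2 + Z1 = 571.8 + 1278.9 = 1850.7
R = -707.1 / 1850.7 = -0.3821

-0.3821


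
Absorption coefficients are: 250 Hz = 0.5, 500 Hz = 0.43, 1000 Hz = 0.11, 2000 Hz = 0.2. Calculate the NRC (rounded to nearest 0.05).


Given values:
  a_250 = 0.5, a_500 = 0.43
  a_1000 = 0.11, a_2000 = 0.2
Formula: NRC = (a250 + a500 + a1000 + a2000) / 4
Sum = 0.5 + 0.43 + 0.11 + 0.2 = 1.24
NRC = 1.24 / 4 = 0.31
Rounded to nearest 0.05: 0.3

0.3


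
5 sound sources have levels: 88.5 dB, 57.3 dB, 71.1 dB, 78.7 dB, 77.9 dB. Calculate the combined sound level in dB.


Formula: L_total = 10 * log10( sum(10^(Li/10)) )
  Source 1: 10^(88.5/10) = 707945784.3841
  Source 2: 10^(57.3/10) = 537031.7964
  Source 3: 10^(71.1/10) = 12882495.5169
  Source 4: 10^(78.7/10) = 74131024.1301
  Source 5: 10^(77.9/10) = 61659500.1861
Sum of linear values = 857155836.0136
L_total = 10 * log10(857155836.0136) = 89.33

89.33 dB


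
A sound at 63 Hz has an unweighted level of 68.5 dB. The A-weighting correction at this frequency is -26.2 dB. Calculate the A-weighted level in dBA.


Given values:
  SPL = 68.5 dB
  A-weighting at 63 Hz = -26.2 dB
Formula: L_A = SPL + A_weight
L_A = 68.5 + (-26.2)
L_A = 42.3

42.3 dBA


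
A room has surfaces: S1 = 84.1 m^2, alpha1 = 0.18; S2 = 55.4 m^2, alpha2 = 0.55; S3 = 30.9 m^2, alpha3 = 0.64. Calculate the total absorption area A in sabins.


Given surfaces:
  Surface 1: 84.1 * 0.18 = 15.138
  Surface 2: 55.4 * 0.55 = 30.47
  Surface 3: 30.9 * 0.64 = 19.776
Formula: A = sum(Si * alpha_i)
A = 15.138 + 30.47 + 19.776
A = 65.38

65.38 sabins


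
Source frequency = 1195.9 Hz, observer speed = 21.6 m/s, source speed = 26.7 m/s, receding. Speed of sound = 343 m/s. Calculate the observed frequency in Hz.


Given values:
  f_s = 1195.9 Hz, v_o = 21.6 m/s, v_s = 26.7 m/s
  Direction: receding
Formula: f_o = f_s * (c - v_o) / (c + v_s)
Numerator: c - v_o = 343 - 21.6 = 321.4
Denominator: c + v_s = 343 + 26.7 = 369.7
f_o = 1195.9 * 321.4 / 369.7 = 1039.66

1039.66 Hz


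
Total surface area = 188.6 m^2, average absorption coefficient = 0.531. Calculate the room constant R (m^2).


Given values:
  S = 188.6 m^2, alpha = 0.531
Formula: R = S * alpha / (1 - alpha)
Numerator: 188.6 * 0.531 = 100.1466
Denominator: 1 - 0.531 = 0.469
R = 100.1466 / 0.469 = 213.53

213.53 m^2


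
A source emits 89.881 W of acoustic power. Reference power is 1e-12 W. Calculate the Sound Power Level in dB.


Given values:
  W = 89.881 W
  W_ref = 1e-12 W
Formula: SWL = 10 * log10(W / W_ref)
Compute ratio: W / W_ref = 89881000000000
Compute log10: log10(89881000000000) = 13.953668
Multiply: SWL = 10 * 13.953668 = 139.54

139.54 dB


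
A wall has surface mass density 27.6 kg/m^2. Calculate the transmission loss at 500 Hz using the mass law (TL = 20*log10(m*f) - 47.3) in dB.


Given values:
  m = 27.6 kg/m^2, f = 500 Hz
Formula: TL = 20 * log10(m * f) - 47.3
Compute m * f = 27.6 * 500 = 13800.0
Compute log10(13800.0) = 4.139879
Compute 20 * 4.139879 = 82.7976
TL = 82.7976 - 47.3 = 35.5

35.5 dB


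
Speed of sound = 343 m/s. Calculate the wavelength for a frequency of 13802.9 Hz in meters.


Given values:
  c = 343 m/s, f = 13802.9 Hz
Formula: lambda = c / f
lambda = 343 / 13802.9
lambda = 0.0248

0.0248 m


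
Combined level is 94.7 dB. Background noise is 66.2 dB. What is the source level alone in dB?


Given values:
  L_total = 94.7 dB, L_bg = 66.2 dB
Formula: L_source = 10 * log10(10^(L_total/10) - 10^(L_bg/10))
Convert to linear:
  10^(94.7/10) = 2951209226.6664
  10^(66.2/10) = 4168693.8347
Difference: 2951209226.6664 - 4168693.8347 = 2947040532.8317
L_source = 10 * log10(2947040532.8317) = 94.69

94.69 dB


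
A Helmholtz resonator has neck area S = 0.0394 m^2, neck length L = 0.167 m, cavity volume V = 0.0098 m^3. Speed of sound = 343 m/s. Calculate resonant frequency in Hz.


Given values:
  S = 0.0394 m^2, L = 0.167 m, V = 0.0098 m^3, c = 343 m/s
Formula: f = (c / (2*pi)) * sqrt(S / (V * L))
Compute V * L = 0.0098 * 0.167 = 0.0016366
Compute S / (V * L) = 0.0394 / 0.0016366 = 24.0743
Compute sqrt(24.0743) = 4.906557
Compute c / (2*pi) = 343 / 6.283185 = 54.590148
f = 54.590148 * 4.906557 = 267.85

267.85 Hz


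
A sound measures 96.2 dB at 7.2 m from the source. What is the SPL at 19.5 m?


Given values:
  SPL1 = 96.2 dB, r1 = 7.2 m, r2 = 19.5 m
Formula: SPL2 = SPL1 - 20 * log10(r2 / r1)
Compute ratio: r2 / r1 = 19.5 / 7.2 = 2.7083
Compute log10: log10(2.7083) = 0.432697
Compute drop: 20 * 0.432697 = 8.6539
SPL2 = 96.2 - 8.6539 = 87.55

87.55 dB


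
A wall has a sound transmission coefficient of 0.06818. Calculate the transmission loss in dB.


Given values:
  tau = 0.06818
Formula: TL = 10 * log10(1 / tau)
Compute 1 / tau = 1 / 0.06818 = 14.6671
Compute log10(14.6671) = 1.166344
TL = 10 * 1.166344 = 11.66

11.66 dB


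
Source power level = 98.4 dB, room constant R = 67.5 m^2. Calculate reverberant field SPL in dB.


Given values:
  Lw = 98.4 dB, R = 67.5 m^2
Formula: SPL = Lw + 10 * log10(4 / R)
Compute 4 / R = 4 / 67.5 = 0.059259
Compute 10 * log10(0.059259) = -12.2725
SPL = 98.4 + (-12.2725) = 86.13

86.13 dB


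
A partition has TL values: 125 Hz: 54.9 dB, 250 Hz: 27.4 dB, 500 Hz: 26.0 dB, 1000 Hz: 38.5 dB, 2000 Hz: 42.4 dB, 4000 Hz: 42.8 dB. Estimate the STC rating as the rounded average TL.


Given TL values at each frequency:
  125 Hz: 54.9 dB
  250 Hz: 27.4 dB
  500 Hz: 26.0 dB
  1000 Hz: 38.5 dB
  2000 Hz: 42.4 dB
  4000 Hz: 42.8 dB
Formula: STC ~ round(average of TL values)
Sum = 54.9 + 27.4 + 26.0 + 38.5 + 42.4 + 42.8 = 232.0
Average = 232.0 / 6 = 38.67
Rounded: 39

39


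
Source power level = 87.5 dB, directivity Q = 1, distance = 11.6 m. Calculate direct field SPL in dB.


Given values:
  Lw = 87.5 dB, Q = 1, r = 11.6 m
Formula: SPL = Lw + 10 * log10(Q / (4 * pi * r^2))
Compute 4 * pi * r^2 = 4 * pi * 11.6^2 = 1690.9308
Compute Q / denom = 1 / 1690.9308 = 0.00059139
Compute 10 * log10(0.00059139) = -32.2813
SPL = 87.5 + (-32.2813) = 55.22

55.22 dB


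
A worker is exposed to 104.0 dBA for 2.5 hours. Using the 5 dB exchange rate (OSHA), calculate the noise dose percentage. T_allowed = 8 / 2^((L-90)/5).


Given values:
  L = 104.0 dBA, T = 2.5 hours
Formula: T_allowed = 8 / 2^((L - 90) / 5)
Compute exponent: (104.0 - 90) / 5 = 2.8
Compute 2^(2.8) = 6.964405
T_allowed = 8 / 6.964405 = 1.148698 hours
Dose = (T / T_allowed) * 100
Dose = (2.5 / 1.148698) * 100 = 217.64

217.64 %


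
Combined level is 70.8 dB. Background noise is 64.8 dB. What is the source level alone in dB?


Given values:
  L_total = 70.8 dB, L_bg = 64.8 dB
Formula: L_source = 10 * log10(10^(L_total/10) - 10^(L_bg/10))
Convert to linear:
  10^(70.8/10) = 12022644.3462
  10^(64.8/10) = 3019951.7204
Difference: 12022644.3462 - 3019951.7204 = 9002692.6258
L_source = 10 * log10(9002692.6258) = 69.54

69.54 dB


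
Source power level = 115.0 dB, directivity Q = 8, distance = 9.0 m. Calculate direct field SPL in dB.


Given values:
  Lw = 115.0 dB, Q = 8, r = 9.0 m
Formula: SPL = Lw + 10 * log10(Q / (4 * pi * r^2))
Compute 4 * pi * r^2 = 4 * pi * 9.0^2 = 1017.876
Compute Q / denom = 8 / 1017.876 = 0.0078595
Compute 10 * log10(0.0078595) = -21.0461
SPL = 115.0 + (-21.0461) = 93.95

93.95 dB


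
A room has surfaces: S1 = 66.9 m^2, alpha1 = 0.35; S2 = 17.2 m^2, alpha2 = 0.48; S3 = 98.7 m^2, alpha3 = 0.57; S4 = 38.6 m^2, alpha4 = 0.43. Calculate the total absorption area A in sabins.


Given surfaces:
  Surface 1: 66.9 * 0.35 = 23.415
  Surface 2: 17.2 * 0.48 = 8.256
  Surface 3: 98.7 * 0.57 = 56.259
  Surface 4: 38.6 * 0.43 = 16.598
Formula: A = sum(Si * alpha_i)
A = 23.415 + 8.256 + 56.259 + 16.598
A = 104.53

104.53 sabins


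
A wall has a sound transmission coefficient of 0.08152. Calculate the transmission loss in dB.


Given values:
  tau = 0.08152
Formula: TL = 10 * log10(1 / tau)
Compute 1 / tau = 1 / 0.08152 = 12.2669
Compute log10(12.2669) = 1.088735
TL = 10 * 1.088735 = 10.89

10.89 dB


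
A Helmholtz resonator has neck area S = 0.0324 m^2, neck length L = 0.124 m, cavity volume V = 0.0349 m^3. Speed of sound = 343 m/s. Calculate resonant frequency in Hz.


Given values:
  S = 0.0324 m^2, L = 0.124 m, V = 0.0349 m^3, c = 343 m/s
Formula: f = (c / (2*pi)) * sqrt(S / (V * L))
Compute V * L = 0.0349 * 0.124 = 0.0043276
Compute S / (V * L) = 0.0324 / 0.0043276 = 7.4868
Compute sqrt(7.4868) = 2.736202
Compute c / (2*pi) = 343 / 6.283185 = 54.590148
f = 54.590148 * 2.736202 = 149.37

149.37 Hz


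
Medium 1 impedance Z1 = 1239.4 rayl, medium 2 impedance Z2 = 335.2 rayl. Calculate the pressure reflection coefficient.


Given values:
  Z1 = 1239.4 rayl, Z2 = 335.2 rayl
Formula: R = (Z2 - Z1) / (Z2 + Z1)
Numerator: Z2 - Z1 = 335.2 - 1239.4 = -904.2
Denominator: Z2 + Z1 = 335.2 + 1239.4 = 1574.6
R = -904.2 / 1574.6 = -0.5742

-0.5742


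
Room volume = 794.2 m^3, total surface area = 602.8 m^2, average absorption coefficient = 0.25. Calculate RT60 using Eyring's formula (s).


Given values:
  V = 794.2 m^3, S = 602.8 m^2, alpha = 0.25
Formula: RT60 = 0.161 * V / (-S * ln(1 - alpha))
Compute ln(1 - 0.25) = ln(0.75) = -0.287682
Denominator: -602.8 * -0.287682 = 173.4147
Numerator: 0.161 * 794.2 = 127.8662
RT60 = 127.8662 / 173.4147 = 0.737

0.737 s


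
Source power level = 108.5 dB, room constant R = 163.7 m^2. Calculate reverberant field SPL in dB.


Given values:
  Lw = 108.5 dB, R = 163.7 m^2
Formula: SPL = Lw + 10 * log10(4 / R)
Compute 4 / R = 4 / 163.7 = 0.024435
Compute 10 * log10(0.024435) = -16.1199
SPL = 108.5 + (-16.1199) = 92.38

92.38 dB


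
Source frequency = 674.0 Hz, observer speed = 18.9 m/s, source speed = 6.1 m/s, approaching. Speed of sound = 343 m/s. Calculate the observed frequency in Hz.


Given values:
  f_s = 674.0 Hz, v_o = 18.9 m/s, v_s = 6.1 m/s
  Direction: approaching
Formula: f_o = f_s * (c + v_o) / (c - v_s)
Numerator: c + v_o = 343 + 18.9 = 361.9
Denominator: c - v_s = 343 - 6.1 = 336.9
f_o = 674.0 * 361.9 / 336.9 = 724.01

724.01 Hz


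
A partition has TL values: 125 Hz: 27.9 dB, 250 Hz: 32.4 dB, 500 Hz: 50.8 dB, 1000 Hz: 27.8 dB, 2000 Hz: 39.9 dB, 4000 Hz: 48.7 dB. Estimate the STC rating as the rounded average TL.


Given TL values at each frequency:
  125 Hz: 27.9 dB
  250 Hz: 32.4 dB
  500 Hz: 50.8 dB
  1000 Hz: 27.8 dB
  2000 Hz: 39.9 dB
  4000 Hz: 48.7 dB
Formula: STC ~ round(average of TL values)
Sum = 27.9 + 32.4 + 50.8 + 27.8 + 39.9 + 48.7 = 227.5
Average = 227.5 / 6 = 37.92
Rounded: 38

38


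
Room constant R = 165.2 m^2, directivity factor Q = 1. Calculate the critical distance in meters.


Given values:
  R = 165.2 m^2, Q = 1
Formula: d_c = 0.141 * sqrt(Q * R)
Compute Q * R = 1 * 165.2 = 165.2
Compute sqrt(165.2) = 12.853
d_c = 0.141 * 12.853 = 1.812

1.812 m


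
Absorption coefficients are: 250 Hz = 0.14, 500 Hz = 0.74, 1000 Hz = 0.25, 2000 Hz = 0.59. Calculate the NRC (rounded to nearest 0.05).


Given values:
  a_250 = 0.14, a_500 = 0.74
  a_1000 = 0.25, a_2000 = 0.59
Formula: NRC = (a250 + a500 + a1000 + a2000) / 4
Sum = 0.14 + 0.74 + 0.25 + 0.59 = 1.72
NRC = 1.72 / 4 = 0.43
Rounded to nearest 0.05: 0.45

0.45


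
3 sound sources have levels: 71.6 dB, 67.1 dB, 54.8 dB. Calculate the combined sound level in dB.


Formula: L_total = 10 * log10( sum(10^(Li/10)) )
  Source 1: 10^(71.6/10) = 14454397.7075
  Source 2: 10^(67.1/10) = 5128613.8399
  Source 3: 10^(54.8/10) = 301995.172
Sum of linear values = 19885006.7194
L_total = 10 * log10(19885006.7194) = 72.99

72.99 dB


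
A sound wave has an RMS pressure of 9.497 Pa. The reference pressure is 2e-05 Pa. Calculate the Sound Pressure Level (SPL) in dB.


Given values:
  p = 9.497 Pa
  p_ref = 2e-05 Pa
Formula: SPL = 20 * log10(p / p_ref)
Compute ratio: p / p_ref = 9.497 / 2e-05 = 474850
Compute log10: log10(474850) = 5.676556
Multiply: SPL = 20 * 5.676556 = 113.53

113.53 dB


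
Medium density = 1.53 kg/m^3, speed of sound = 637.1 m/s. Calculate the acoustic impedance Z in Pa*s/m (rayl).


Given values:
  rho = 1.53 kg/m^3
  c = 637.1 m/s
Formula: Z = rho * c
Z = 1.53 * 637.1
Z = 974.76

974.76 rayl


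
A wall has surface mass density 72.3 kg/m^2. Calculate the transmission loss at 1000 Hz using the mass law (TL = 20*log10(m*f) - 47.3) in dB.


Given values:
  m = 72.3 kg/m^2, f = 1000 Hz
Formula: TL = 20 * log10(m * f) - 47.3
Compute m * f = 72.3 * 1000 = 72300.0
Compute log10(72300.0) = 4.859138
Compute 20 * 4.859138 = 97.1828
TL = 97.1828 - 47.3 = 49.88

49.88 dB


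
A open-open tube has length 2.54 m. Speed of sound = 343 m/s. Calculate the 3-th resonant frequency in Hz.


Given values:
  Tube type: open-open, L = 2.54 m, c = 343 m/s, n = 3
Formula: f_n = n * c / (2 * L)
Compute 2 * L = 2 * 2.54 = 5.08
f = 3 * 343 / 5.08
f = 202.56

202.56 Hz


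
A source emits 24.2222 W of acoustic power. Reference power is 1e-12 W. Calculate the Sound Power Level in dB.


Given values:
  W = 24.2222 W
  W_ref = 1e-12 W
Formula: SWL = 10 * log10(W / W_ref)
Compute ratio: W / W_ref = 24222200000000
Compute log10: log10(24222200000000) = 13.384214
Multiply: SWL = 10 * 13.384214 = 133.84

133.84 dB


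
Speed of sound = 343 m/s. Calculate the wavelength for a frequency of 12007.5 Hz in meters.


Given values:
  c = 343 m/s, f = 12007.5 Hz
Formula: lambda = c / f
lambda = 343 / 12007.5
lambda = 0.0286

0.0286 m


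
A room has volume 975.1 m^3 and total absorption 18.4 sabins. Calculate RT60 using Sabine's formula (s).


Given values:
  V = 975.1 m^3
  A = 18.4 sabins
Formula: RT60 = 0.161 * V / A
Numerator: 0.161 * 975.1 = 156.9911
RT60 = 156.9911 / 18.4 = 8.532

8.532 s


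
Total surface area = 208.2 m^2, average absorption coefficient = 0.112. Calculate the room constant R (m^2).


Given values:
  S = 208.2 m^2, alpha = 0.112
Formula: R = S * alpha / (1 - alpha)
Numerator: 208.2 * 0.112 = 23.3184
Denominator: 1 - 0.112 = 0.888
R = 23.3184 / 0.888 = 26.26

26.26 m^2


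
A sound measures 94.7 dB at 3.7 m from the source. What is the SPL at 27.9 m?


Given values:
  SPL1 = 94.7 dB, r1 = 3.7 m, r2 = 27.9 m
Formula: SPL2 = SPL1 - 20 * log10(r2 / r1)
Compute ratio: r2 / r1 = 27.9 / 3.7 = 7.5405
Compute log10: log10(7.5405) = 0.8774
Compute drop: 20 * 0.8774 = 17.548
SPL2 = 94.7 - 17.548 = 77.15

77.15 dB


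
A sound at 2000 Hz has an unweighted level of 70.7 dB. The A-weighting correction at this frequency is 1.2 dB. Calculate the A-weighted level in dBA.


Given values:
  SPL = 70.7 dB
  A-weighting at 2000 Hz = 1.2 dB
Formula: L_A = SPL + A_weight
L_A = 70.7 + (1.2)
L_A = 71.9

71.9 dBA


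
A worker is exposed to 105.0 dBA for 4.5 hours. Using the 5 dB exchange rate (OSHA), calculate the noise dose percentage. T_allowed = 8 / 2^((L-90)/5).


Given values:
  L = 105.0 dBA, T = 4.5 hours
Formula: T_allowed = 8 / 2^((L - 90) / 5)
Compute exponent: (105.0 - 90) / 5 = 3.0
Compute 2^(3.0) = 8.0
T_allowed = 8 / 8.0 = 1.0 hours
Dose = (T / T_allowed) * 100
Dose = (4.5 / 1.0) * 100 = 450.0

450.0 %


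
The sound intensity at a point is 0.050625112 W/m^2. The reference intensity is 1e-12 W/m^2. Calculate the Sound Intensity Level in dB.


Given values:
  I = 0.050625112 W/m^2
  I_ref = 1e-12 W/m^2
Formula: SIL = 10 * log10(I / I_ref)
Compute ratio: I / I_ref = 50625112000
Compute log10: log10(50625112000) = 10.704366
Multiply: SIL = 10 * 10.704366 = 107.04

107.04 dB


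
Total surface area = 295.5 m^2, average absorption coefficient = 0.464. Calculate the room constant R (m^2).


Given values:
  S = 295.5 m^2, alpha = 0.464
Formula: R = S * alpha / (1 - alpha)
Numerator: 295.5 * 0.464 = 137.112
Denominator: 1 - 0.464 = 0.536
R = 137.112 / 0.536 = 255.81

255.81 m^2


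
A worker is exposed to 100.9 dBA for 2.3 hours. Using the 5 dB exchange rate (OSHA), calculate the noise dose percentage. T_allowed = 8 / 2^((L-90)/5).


Given values:
  L = 100.9 dBA, T = 2.3 hours
Formula: T_allowed = 8 / 2^((L - 90) / 5)
Compute exponent: (100.9 - 90) / 5 = 2.18
Compute 2^(2.18) = 4.531536
T_allowed = 8 / 4.531536 = 1.765406 hours
Dose = (T / T_allowed) * 100
Dose = (2.3 / 1.765406) * 100 = 130.28

130.28 %


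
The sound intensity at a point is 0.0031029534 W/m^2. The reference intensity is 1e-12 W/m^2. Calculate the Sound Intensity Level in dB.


Given values:
  I = 0.0031029534 W/m^2
  I_ref = 1e-12 W/m^2
Formula: SIL = 10 * log10(I / I_ref)
Compute ratio: I / I_ref = 3102953400
Compute log10: log10(3102953400) = 9.491775
Multiply: SIL = 10 * 9.491775 = 94.92

94.92 dB


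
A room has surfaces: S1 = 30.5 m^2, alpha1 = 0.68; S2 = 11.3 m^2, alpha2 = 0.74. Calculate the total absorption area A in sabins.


Given surfaces:
  Surface 1: 30.5 * 0.68 = 20.74
  Surface 2: 11.3 * 0.74 = 8.362
Formula: A = sum(Si * alpha_i)
A = 20.74 + 8.362
A = 29.1

29.1 sabins


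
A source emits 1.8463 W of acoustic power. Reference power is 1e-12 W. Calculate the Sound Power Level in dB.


Given values:
  W = 1.8463 W
  W_ref = 1e-12 W
Formula: SWL = 10 * log10(W / W_ref)
Compute ratio: W / W_ref = 1846300000000
Compute log10: log10(1846300000000) = 12.266302
Multiply: SWL = 10 * 12.266302 = 122.66

122.66 dB


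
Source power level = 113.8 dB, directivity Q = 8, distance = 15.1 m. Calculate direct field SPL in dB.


Given values:
  Lw = 113.8 dB, Q = 8, r = 15.1 m
Formula: SPL = Lw + 10 * log10(Q / (4 * pi * r^2))
Compute 4 * pi * r^2 = 4 * pi * 15.1^2 = 2865.2582
Compute Q / denom = 8 / 2865.2582 = 0.00279207
Compute 10 * log10(0.00279207) = -25.5407
SPL = 113.8 + (-25.5407) = 88.26

88.26 dB


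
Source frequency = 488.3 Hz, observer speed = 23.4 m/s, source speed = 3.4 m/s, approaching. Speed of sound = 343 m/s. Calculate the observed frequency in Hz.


Given values:
  f_s = 488.3 Hz, v_o = 23.4 m/s, v_s = 3.4 m/s
  Direction: approaching
Formula: f_o = f_s * (c + v_o) / (c - v_s)
Numerator: c + v_o = 343 + 23.4 = 366.4
Denominator: c - v_s = 343 - 3.4 = 339.6
f_o = 488.3 * 366.4 / 339.6 = 526.83

526.83 Hz


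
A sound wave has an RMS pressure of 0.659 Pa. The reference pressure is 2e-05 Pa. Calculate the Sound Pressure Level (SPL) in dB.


Given values:
  p = 0.659 Pa
  p_ref = 2e-05 Pa
Formula: SPL = 20 * log10(p / p_ref)
Compute ratio: p / p_ref = 0.659 / 2e-05 = 32950
Compute log10: log10(32950) = 4.517855
Multiply: SPL = 20 * 4.517855 = 90.36

90.36 dB


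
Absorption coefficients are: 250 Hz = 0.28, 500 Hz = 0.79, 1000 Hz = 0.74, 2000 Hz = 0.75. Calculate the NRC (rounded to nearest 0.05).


Given values:
  a_250 = 0.28, a_500 = 0.79
  a_1000 = 0.74, a_2000 = 0.75
Formula: NRC = (a250 + a500 + a1000 + a2000) / 4
Sum = 0.28 + 0.79 + 0.74 + 0.75 = 2.56
NRC = 2.56 / 4 = 0.64
Rounded to nearest 0.05: 0.65

0.65


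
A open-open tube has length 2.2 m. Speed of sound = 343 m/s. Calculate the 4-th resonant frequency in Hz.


Given values:
  Tube type: open-open, L = 2.2 m, c = 343 m/s, n = 4
Formula: f_n = n * c / (2 * L)
Compute 2 * L = 2 * 2.2 = 4.4
f = 4 * 343 / 4.4
f = 311.82

311.82 Hz


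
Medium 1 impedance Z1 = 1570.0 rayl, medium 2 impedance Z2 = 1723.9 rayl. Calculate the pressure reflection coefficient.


Given values:
  Z1 = 1570.0 rayl, Z2 = 1723.9 rayl
Formula: R = (Z2 - Z1) / (Z2 + Z1)
Numerator: Z2 - Z1 = 1723.9 - 1570.0 = 153.9
Denominator: Z2 + Z1 = 1723.9 + 1570.0 = 3293.9
R = 153.9 / 3293.9 = 0.0467

0.0467


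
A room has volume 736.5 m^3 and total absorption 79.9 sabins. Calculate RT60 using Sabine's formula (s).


Given values:
  V = 736.5 m^3
  A = 79.9 sabins
Formula: RT60 = 0.161 * V / A
Numerator: 0.161 * 736.5 = 118.5765
RT60 = 118.5765 / 79.9 = 1.484

1.484 s


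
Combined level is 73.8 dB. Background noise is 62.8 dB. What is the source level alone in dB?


Given values:
  L_total = 73.8 dB, L_bg = 62.8 dB
Formula: L_source = 10 * log10(10^(L_total/10) - 10^(L_bg/10))
Convert to linear:
  10^(73.8/10) = 23988329.1902
  10^(62.8/10) = 1905460.718
Difference: 23988329.1902 - 1905460.718 = 22082868.4722
L_source = 10 * log10(22082868.4722) = 73.44

73.44 dB
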